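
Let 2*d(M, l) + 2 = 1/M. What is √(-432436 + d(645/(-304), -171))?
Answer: I*√179904700965/645 ≈ 657.6*I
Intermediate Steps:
d(M, l) = -1 + 1/(2*M)
√(-432436 + d(645/(-304), -171)) = √(-432436 + (½ - 645/(-304))/((645/(-304)))) = √(-432436 + (½ - 645*(-1)/304)/((645*(-1/304)))) = √(-432436 + (½ - 1*(-645/304))/(-645/304)) = √(-432436 - 304*(½ + 645/304)/645) = √(-432436 - 304/645*797/304) = √(-432436 - 797/645) = √(-278922017/645) = I*√179904700965/645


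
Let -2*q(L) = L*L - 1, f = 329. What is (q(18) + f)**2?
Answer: 112225/4 ≈ 28056.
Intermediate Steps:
q(L) = 1/2 - L**2/2 (q(L) = -(L*L - 1)/2 = -(L**2 - 1)/2 = -(-1 + L**2)/2 = 1/2 - L**2/2)
(q(18) + f)**2 = ((1/2 - 1/2*18**2) + 329)**2 = ((1/2 - 1/2*324) + 329)**2 = ((1/2 - 162) + 329)**2 = (-323/2 + 329)**2 = (335/2)**2 = 112225/4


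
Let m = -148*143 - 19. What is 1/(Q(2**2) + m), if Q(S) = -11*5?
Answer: -1/21238 ≈ -4.7085e-5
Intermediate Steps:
Q(S) = -55
m = -21183 (m = -21164 - 19 = -21183)
1/(Q(2**2) + m) = 1/(-55 - 21183) = 1/(-21238) = -1/21238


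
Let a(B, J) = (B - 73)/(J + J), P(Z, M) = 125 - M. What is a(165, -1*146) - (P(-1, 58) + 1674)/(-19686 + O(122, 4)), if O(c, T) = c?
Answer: -4423/19564 ≈ -0.22608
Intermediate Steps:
a(B, J) = (-73 + B)/(2*J) (a(B, J) = (-73 + B)/((2*J)) = (-73 + B)*(1/(2*J)) = (-73 + B)/(2*J))
a(165, -1*146) - (P(-1, 58) + 1674)/(-19686 + O(122, 4)) = (-73 + 165)/(2*((-1*146))) - ((125 - 1*58) + 1674)/(-19686 + 122) = (½)*92/(-146) - ((125 - 58) + 1674)/(-19564) = (½)*(-1/146)*92 - (67 + 1674)*(-1)/19564 = -23/73 - 1741*(-1)/19564 = -23/73 - 1*(-1741/19564) = -23/73 + 1741/19564 = -4423/19564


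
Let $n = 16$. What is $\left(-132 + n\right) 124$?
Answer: $-14384$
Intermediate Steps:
$\left(-132 + n\right) 124 = \left(-132 + 16\right) 124 = \left(-116\right) 124 = -14384$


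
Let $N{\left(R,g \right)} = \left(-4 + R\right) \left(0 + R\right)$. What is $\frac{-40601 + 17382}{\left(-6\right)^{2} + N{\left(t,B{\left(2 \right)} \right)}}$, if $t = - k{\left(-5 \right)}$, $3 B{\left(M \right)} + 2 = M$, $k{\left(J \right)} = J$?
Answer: $- \frac{23219}{41} \approx -566.32$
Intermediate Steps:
$B{\left(M \right)} = - \frac{2}{3} + \frac{M}{3}$
$t = 5$ ($t = \left(-1\right) \left(-5\right) = 5$)
$N{\left(R,g \right)} = R \left(-4 + R\right)$ ($N{\left(R,g \right)} = \left(-4 + R\right) R = R \left(-4 + R\right)$)
$\frac{-40601 + 17382}{\left(-6\right)^{2} + N{\left(t,B{\left(2 \right)} \right)}} = \frac{-40601 + 17382}{\left(-6\right)^{2} + 5 \left(-4 + 5\right)} = - \frac{23219}{36 + 5 \cdot 1} = - \frac{23219}{36 + 5} = - \frac{23219}{41}$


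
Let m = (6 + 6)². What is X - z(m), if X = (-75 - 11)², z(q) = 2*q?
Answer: 7108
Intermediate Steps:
m = 144 (m = 12² = 144)
X = 7396 (X = (-86)² = 7396)
X - z(m) = 7396 - 2*144 = 7396 - 1*288 = 7396 - 288 = 7108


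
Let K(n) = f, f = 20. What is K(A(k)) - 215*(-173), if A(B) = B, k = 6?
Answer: 37215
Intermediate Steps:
K(n) = 20
K(A(k)) - 215*(-173) = 20 - 215*(-173) = 20 + 37195 = 37215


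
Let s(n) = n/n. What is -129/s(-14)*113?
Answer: -14577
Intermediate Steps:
s(n) = 1
-129/s(-14)*113 = -129/1*113 = -129*1*113 = -129*113 = -14577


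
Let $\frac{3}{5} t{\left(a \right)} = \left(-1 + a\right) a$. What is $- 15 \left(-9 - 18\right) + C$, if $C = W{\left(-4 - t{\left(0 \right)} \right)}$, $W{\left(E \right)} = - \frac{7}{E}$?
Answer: $\frac{1627}{4} \approx 406.75$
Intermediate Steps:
$t{\left(a \right)} = \frac{5 a \left(-1 + a\right)}{3}$ ($t{\left(a \right)} = \frac{5 \left(-1 + a\right) a}{3} = \frac{5 a \left(-1 + a\right)}{3}$)
$C = \frac{7}{4}$ ($C = - \frac{7}{-4 - \frac{5}{3} \cdot 0 \left(-1 + 0\right)} = - \frac{7}{-4 - \frac{5}{3} \cdot 0 \left(-1\right)} = - \frac{7}{-4 - 0} = - \frac{7}{-4 + 0} = - \frac{7}{-4} = \left(-7\right) \left(- \frac{1}{4}\right) = \frac{7}{4} \approx 1.75$)
$- 15 \left(-9 - 18\right) + C = - 15 \left(-9 - 18\right) + \frac{7}{4} = \left(-15\right) \left(-27\right) + \frac{7}{4} = 405 + \frac{7}{4} = \frac{1627}{4}$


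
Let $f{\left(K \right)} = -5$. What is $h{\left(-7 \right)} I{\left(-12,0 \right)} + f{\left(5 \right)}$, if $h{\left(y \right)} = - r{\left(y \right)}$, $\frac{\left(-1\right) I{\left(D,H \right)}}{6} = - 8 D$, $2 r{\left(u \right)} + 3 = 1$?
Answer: $-581$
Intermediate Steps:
$r{\left(u \right)} = -1$ ($r{\left(u \right)} = - \frac{3}{2} + \frac{1}{2} \cdot 1 = - \frac{3}{2} + \frac{1}{2} = -1$)
$I{\left(D,H \right)} = 48 D$ ($I{\left(D,H \right)} = - 6 \left(- 8 D\right) = 48 D$)
$h{\left(y \right)} = 1$ ($h{\left(y \right)} = \left(-1\right) \left(-1\right) = 1$)
$h{\left(-7 \right)} I{\left(-12,0 \right)} + f{\left(5 \right)} = 1 \cdot 48 \left(-12\right) - 5 = 1 \left(-576\right) - 5 = -576 - 5 = -581$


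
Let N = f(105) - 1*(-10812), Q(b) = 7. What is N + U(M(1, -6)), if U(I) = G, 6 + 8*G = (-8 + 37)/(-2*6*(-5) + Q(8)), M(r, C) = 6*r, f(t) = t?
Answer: 5851139/536 ≈ 10916.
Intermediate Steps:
G = -373/536 (G = -¾ + ((-8 + 37)/(-2*6*(-5) + 7))/8 = -¾ + (29/(-12*(-5) + 7))/8 = -¾ + (29/(60 + 7))/8 = -¾ + (29/67)/8 = -¾ + (29*(1/67))/8 = -¾ + (⅛)*(29/67) = -¾ + 29/536 = -373/536 ≈ -0.69590)
U(I) = -373/536
N = 10917 (N = 105 - 1*(-10812) = 105 + 10812 = 10917)
N + U(M(1, -6)) = 10917 - 373/536 = 5851139/536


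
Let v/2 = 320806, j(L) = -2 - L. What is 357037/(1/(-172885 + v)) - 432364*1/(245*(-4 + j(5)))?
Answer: 451016017150169/2695 ≈ 1.6735e+11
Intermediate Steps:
v = 641612 (v = 2*320806 = 641612)
357037/(1/(-172885 + v)) - 432364*1/(245*(-4 + j(5))) = 357037/(1/(-172885 + 641612)) - 432364*1/(245*(-4 + (-2 - 1*5))) = 357037/(1/468727) - 432364*1/(245*(-4 + (-2 - 5))) = 357037/(1/468727) - 432364*1/(245*(-4 - 7)) = 357037*468727 - 432364/(-35*(-11)*(-7)) = 167352881899 - 432364/(-7*(-55)*(-7)) = 167352881899 - 432364/(385*(-7)) = 167352881899 - 432364/(-2695) = 167352881899 - 432364*(-1/2695) = 167352881899 + 432364/2695 = 451016017150169/2695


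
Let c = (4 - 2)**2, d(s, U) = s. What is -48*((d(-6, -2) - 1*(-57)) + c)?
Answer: -2640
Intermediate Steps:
c = 4 (c = 2**2 = 4)
-48*((d(-6, -2) - 1*(-57)) + c) = -48*((-6 - 1*(-57)) + 4) = -48*((-6 + 57) + 4) = -48*(51 + 4) = -48*55 = -2640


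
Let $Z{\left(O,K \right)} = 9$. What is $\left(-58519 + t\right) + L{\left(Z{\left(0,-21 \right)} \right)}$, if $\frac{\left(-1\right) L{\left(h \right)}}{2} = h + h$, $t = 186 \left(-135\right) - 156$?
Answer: $-83821$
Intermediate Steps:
$t = -25266$ ($t = -25110 - 156 = -25266$)
$L{\left(h \right)} = - 4 h$ ($L{\left(h \right)} = - 2 \left(h + h\right) = - 2 \cdot 2 h = - 4 h$)
$\left(-58519 + t\right) + L{\left(Z{\left(0,-21 \right)} \right)} = \left(-58519 - 25266\right) - 36 = -83785 - 36 = -83821$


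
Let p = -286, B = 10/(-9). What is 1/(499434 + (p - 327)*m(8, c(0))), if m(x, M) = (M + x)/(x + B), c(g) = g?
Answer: 31/15460386 ≈ 2.0051e-6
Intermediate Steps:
B = -10/9 (B = 10*(-⅑) = -10/9 ≈ -1.1111)
m(x, M) = (M + x)/(-10/9 + x) (m(x, M) = (M + x)/(x - 10/9) = (M + x)/(-10/9 + x))
1/(499434 + (p - 327)*m(8, c(0))) = 1/(499434 + (-286 - 327)*(9*(0 + 8)/(-10 + 9*8))) = 1/(499434 - 5517*8/(-10 + 72)) = 1/(499434 - 5517*8/62) = 1/(499434 - 613*36/31) = 1/(499434 - 22068/31) = 1/(15460386/31) = 31/15460386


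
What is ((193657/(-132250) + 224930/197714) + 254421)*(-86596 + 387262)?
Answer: 500045852407690617183/6536919125 ≈ 7.6496e+10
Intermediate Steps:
((193657/(-132250) + 224930/197714) + 254421)*(-86596 + 387262) = ((193657*(-1/132250) + 224930*(1/197714)) + 254421)*300666 = ((-193657/132250 + 112465/98857) + 254421)*300666 = (-4270853799/13073838250 + 254421)*300666 = (3326254730549451/13073838250)*300666 = 500045852407690617183/6536919125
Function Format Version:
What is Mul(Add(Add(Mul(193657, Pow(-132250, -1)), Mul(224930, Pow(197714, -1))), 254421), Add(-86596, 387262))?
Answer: Rational(500045852407690617183, 6536919125) ≈ 7.6496e+10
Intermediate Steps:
Mul(Add(Add(Mul(193657, Pow(-132250, -1)), Mul(224930, Pow(197714, -1))), 254421), Add(-86596, 387262)) = Mul(Add(Add(Mul(193657, Rational(-1, 132250)), Mul(224930, Rational(1, 197714))), 254421), 300666) = Mul(Add(Add(Rational(-193657, 132250), Rational(112465, 98857)), 254421), 300666) = Mul(Add(Rational(-4270853799, 13073838250), 254421), 300666) = Mul(Rational(3326254730549451, 13073838250), 300666) = Rational(500045852407690617183, 6536919125)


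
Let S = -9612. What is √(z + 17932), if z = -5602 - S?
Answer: 3*√2438 ≈ 148.13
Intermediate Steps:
z = 4010 (z = -5602 - 1*(-9612) = -5602 + 9612 = 4010)
√(z + 17932) = √(4010 + 17932) = √21942 = 3*√2438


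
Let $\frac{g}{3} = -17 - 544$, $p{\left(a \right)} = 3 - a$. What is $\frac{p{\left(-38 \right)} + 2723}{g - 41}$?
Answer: $- \frac{691}{431} \approx -1.6032$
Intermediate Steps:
$g = -1683$ ($g = 3 \left(-17 - 544\right) = 3 \left(-561\right) = -1683$)
$\frac{p{\left(-38 \right)} + 2723}{g - 41} = \frac{\left(3 - -38\right) + 2723}{-1683 - 41} = \frac{\left(3 + 38\right) + 2723}{-1724} = \left(41 + 2723\right) \left(- \frac{1}{1724}\right) = 2764 \left(- \frac{1}{1724}\right) = - \frac{691}{431}$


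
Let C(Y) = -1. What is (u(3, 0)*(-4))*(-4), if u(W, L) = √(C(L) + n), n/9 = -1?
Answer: 16*I*√10 ≈ 50.596*I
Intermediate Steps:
n = -9 (n = 9*(-1) = -9)
u(W, L) = I*√10 (u(W, L) = √(-1 - 9) = √(-10) = I*√10)
(u(3, 0)*(-4))*(-4) = ((I*√10)*(-4))*(-4) = -4*I*√10*(-4) = 16*I*√10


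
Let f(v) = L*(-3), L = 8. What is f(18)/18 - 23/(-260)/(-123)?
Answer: -14221/10660 ≈ -1.3341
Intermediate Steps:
f(v) = -24 (f(v) = 8*(-3) = -24)
f(18)/18 - 23/(-260)/(-123) = -24/18 - 23/(-260)/(-123) = -24*1/18 - 23*(-1/260)*(-1/123) = -4/3 + (23/260)*(-1/123) = -4/3 - 23/31980 = -14221/10660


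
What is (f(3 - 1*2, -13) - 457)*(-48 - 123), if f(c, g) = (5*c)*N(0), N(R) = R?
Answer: 78147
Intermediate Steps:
f(c, g) = 0 (f(c, g) = (5*c)*0 = 0)
(f(3 - 1*2, -13) - 457)*(-48 - 123) = (0 - 457)*(-48 - 123) = -457*(-171) = 78147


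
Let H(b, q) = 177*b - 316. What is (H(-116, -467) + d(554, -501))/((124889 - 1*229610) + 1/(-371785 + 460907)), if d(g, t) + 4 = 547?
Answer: 1809622210/9332944961 ≈ 0.19390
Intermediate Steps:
d(g, t) = 543 (d(g, t) = -4 + 547 = 543)
H(b, q) = -316 + 177*b
(H(-116, -467) + d(554, -501))/((124889 - 1*229610) + 1/(-371785 + 460907)) = ((-316 + 177*(-116)) + 543)/((124889 - 1*229610) + 1/(-371785 + 460907)) = ((-316 - 20532) + 543)/((124889 - 229610) + 1/89122) = (-20848 + 543)/(-104721 + 1/89122) = -20305/(-9332944961/89122) = -20305*(-89122/9332944961) = 1809622210/9332944961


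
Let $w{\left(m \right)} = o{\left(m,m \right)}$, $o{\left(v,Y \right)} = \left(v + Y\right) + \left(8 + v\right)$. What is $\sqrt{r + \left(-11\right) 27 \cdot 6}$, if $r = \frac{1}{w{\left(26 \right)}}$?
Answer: $\frac{i \sqrt{13179586}}{86} \approx 42.214 i$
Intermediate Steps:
$o{\left(v,Y \right)} = 8 + Y + 2 v$ ($o{\left(v,Y \right)} = \left(Y + v\right) + \left(8 + v\right) = 8 + Y + 2 v$)
$w{\left(m \right)} = 8 + 3 m$ ($w{\left(m \right)} = 8 + m + 2 m = 8 + 3 m$)
$r = \frac{1}{86}$ ($r = \frac{1}{8 + 3 \cdot 26} = \frac{1}{8 + 78} = \frac{1}{86} \approx 0.011628$)
$\sqrt{r + \left(-11\right) 27 \cdot 6} = \sqrt{\frac{1}{86} + \left(-11\right) 27 \cdot 6} = \sqrt{\frac{1}{86} - 1782} = \sqrt{- \frac{153251}{86}} = \frac{i \sqrt{13179586}}{86}$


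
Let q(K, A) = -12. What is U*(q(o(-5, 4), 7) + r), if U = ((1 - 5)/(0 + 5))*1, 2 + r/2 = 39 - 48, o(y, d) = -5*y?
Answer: 136/5 ≈ 27.200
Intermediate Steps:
r = -22 (r = -4 + 2*(39 - 48) = -4 + 2*(-9) = -4 - 18 = -22)
U = -4/5 (U = -4/5*1 = -4/5 ≈ -0.80000)
U*(q(o(-5, 4), 7) + r) = -4*(-12 - 22)/5 = -4/5*(-34) = 136/5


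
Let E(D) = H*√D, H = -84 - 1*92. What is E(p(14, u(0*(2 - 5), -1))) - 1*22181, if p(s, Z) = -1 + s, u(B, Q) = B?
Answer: -22181 - 176*√13 ≈ -22816.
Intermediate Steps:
H = -176 (H = -84 - 92 = -176)
E(D) = -176*√D
E(p(14, u(0*(2 - 5), -1))) - 1*22181 = -176*√(-1 + 14) - 1*22181 = -176*√13 - 22181 = -22181 - 176*√13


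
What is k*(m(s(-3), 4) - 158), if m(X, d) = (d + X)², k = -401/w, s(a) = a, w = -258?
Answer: -62957/258 ≈ -244.02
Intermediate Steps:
k = 401/258 (k = -401/(-258) = -401*(-1/258) = 401/258 ≈ 1.5543)
m(X, d) = (X + d)²
k*(m(s(-3), 4) - 158) = 401*((-3 + 4)² - 158)/258 = 401*(1² - 158)/258 = 401*(1 - 158)/258 = (401/258)*(-157) = -62957/258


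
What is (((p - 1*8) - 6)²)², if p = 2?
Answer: 20736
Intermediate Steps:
(((p - 1*8) - 6)²)² = (((2 - 1*8) - 6)²)² = (((2 - 8) - 6)²)² = ((-6 - 6)²)² = ((-12)²)² = 144² = 20736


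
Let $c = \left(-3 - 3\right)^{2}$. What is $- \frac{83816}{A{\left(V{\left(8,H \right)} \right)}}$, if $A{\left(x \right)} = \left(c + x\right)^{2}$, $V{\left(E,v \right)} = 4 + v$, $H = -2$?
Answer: $- \frac{20954}{361} \approx -58.044$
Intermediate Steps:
$c = 36$ ($c = \left(-6\right)^{2} = 36$)
$A{\left(x \right)} = \left(36 + x\right)^{2}$
$- \frac{83816}{A{\left(V{\left(8,H \right)} \right)}} = - \frac{83816}{\left(36 + \left(4 - 2\right)\right)^{2}} = - \frac{83816}{\left(36 + 2\right)^{2}} = - \frac{83816}{38^{2}} = - \frac{83816}{1444} = \left(-83816\right) \frac{1}{1444} = - \frac{20954}{361}$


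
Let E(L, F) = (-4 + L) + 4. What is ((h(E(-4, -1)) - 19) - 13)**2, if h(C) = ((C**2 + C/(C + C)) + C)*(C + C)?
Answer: 17424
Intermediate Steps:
E(L, F) = L
h(C) = 2*C*(1/2 + C + C**2) (h(C) = ((C**2 + C/((2*C))) + C)*(2*C) = ((C**2 + (1/(2*C))*C) + C)*(2*C) = ((C**2 + 1/2) + C)*(2*C) = ((1/2 + C**2) + C)*(2*C) = (1/2 + C + C**2)*(2*C) = 2*C*(1/2 + C + C**2))
((h(E(-4, -1)) - 19) - 13)**2 = ((-4*(1 + 2*(-4) + 2*(-4)**2) - 19) - 13)**2 = ((-4*(1 - 8 + 2*16) - 19) - 13)**2 = ((-4*(1 - 8 + 32) - 19) - 13)**2 = ((-4*25 - 19) - 13)**2 = ((-100 - 19) - 13)**2 = (-119 - 13)**2 = (-132)**2 = 17424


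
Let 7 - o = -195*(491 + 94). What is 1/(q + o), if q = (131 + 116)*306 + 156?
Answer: 1/189820 ≈ 5.2681e-6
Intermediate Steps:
o = 114082 (o = 7 - (-195)*(491 + 94) = 7 - (-195)*585 = 7 - 1*(-114075) = 7 + 114075 = 114082)
q = 75738 (q = 247*306 + 156 = 75582 + 156 = 75738)
1/(q + o) = 1/(75738 + 114082) = 1/189820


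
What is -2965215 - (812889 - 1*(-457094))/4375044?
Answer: -12972947364443/4375044 ≈ -2.9652e+6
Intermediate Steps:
-2965215 - (812889 - 1*(-457094))/4375044 = -2965215 - (812889 + 457094)/4375044 = -2965215 - 1269983/4375044 = -12972947364443/4375044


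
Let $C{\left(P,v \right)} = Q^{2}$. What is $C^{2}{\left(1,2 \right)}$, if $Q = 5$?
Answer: $625$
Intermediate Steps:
$C{\left(P,v \right)} = 25$ ($C{\left(P,v \right)} = 5^{2} = 25$)
$C^{2}{\left(1,2 \right)} = 25^{2} = 625$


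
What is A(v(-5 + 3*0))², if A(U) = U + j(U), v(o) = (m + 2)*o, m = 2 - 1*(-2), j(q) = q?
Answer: 3600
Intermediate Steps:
m = 4 (m = 2 + 2 = 4)
v(o) = 6*o (v(o) = (4 + 2)*o = 6*o)
A(U) = 2*U (A(U) = U + U = 2*U)
A(v(-5 + 3*0))² = (2*(6*(-5 + 3*0)))² = (2*(6*(-5 + 0)))² = (2*(6*(-5)))² = (2*(-30))² = (-60)² = 3600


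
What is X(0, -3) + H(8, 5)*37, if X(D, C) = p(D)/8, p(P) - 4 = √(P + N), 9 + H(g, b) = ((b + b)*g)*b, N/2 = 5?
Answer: 28935/2 + √10/8 ≈ 14468.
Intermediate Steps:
N = 10 (N = 2*5 = 10)
H(g, b) = -9 + 2*g*b² (H(g, b) = -9 + ((b + b)*g)*b = -9 + ((2*b)*g)*b = -9 + (2*b*g)*b = -9 + 2*g*b²)
p(P) = 4 + √(10 + P) (p(P) = 4 + √(P + 10) = 4 + √(10 + P))
X(D, C) = ½ + √(10 + D)/8 (X(D, C) = (4 + √(10 + D))/8 = (4 + √(10 + D))*(⅛) = ½ + √(10 + D)/8)
X(0, -3) + H(8, 5)*37 = (½ + √(10 + 0)/8) + (-9 + 2*8*5²)*37 = (½ + √10/8) + (-9 + 2*8*25)*37 = (½ + √10/8) + (-9 + 400)*37 = (½ + √10/8) + 391*37 = (½ + √10/8) + 14467 = 28935/2 + √10/8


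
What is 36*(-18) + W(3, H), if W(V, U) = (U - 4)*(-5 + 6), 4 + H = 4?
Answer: -652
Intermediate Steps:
H = 0 (H = -4 + 4 = 0)
W(V, U) = -4 + U (W(V, U) = (-4 + U)*1 = -4 + U)
36*(-18) + W(3, H) = 36*(-18) + (-4 + 0) = -648 - 4 = -652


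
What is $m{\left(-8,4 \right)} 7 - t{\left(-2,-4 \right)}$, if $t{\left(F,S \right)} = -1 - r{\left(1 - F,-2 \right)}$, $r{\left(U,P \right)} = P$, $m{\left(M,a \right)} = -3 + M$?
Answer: $-78$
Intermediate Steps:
$t{\left(F,S \right)} = 1$ ($t{\left(F,S \right)} = -1 - -2 = -1 + 2 = 1$)
$m{\left(-8,4 \right)} 7 - t{\left(-2,-4 \right)} = \left(-3 - 8\right) 7 - 1 = \left(-11\right) 7 - 1 = -77 - 1 = -78$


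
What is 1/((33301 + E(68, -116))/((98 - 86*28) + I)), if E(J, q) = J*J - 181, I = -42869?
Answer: -45179/37744 ≈ -1.1970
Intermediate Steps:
E(J, q) = -181 + J² (E(J, q) = J² - 181 = -181 + J²)
1/((33301 + E(68, -116))/((98 - 86*28) + I)) = 1/((33301 + (-181 + 68²))/((98 - 86*28) - 42869)) = 1/((33301 + (-181 + 4624))/((98 - 2408) - 42869)) = 1/((33301 + 4443)/(-2310 - 42869)) = 1/(37744/(-45179)) = 1/(37744*(-1/45179)) = 1/(-37744/45179) = -45179/37744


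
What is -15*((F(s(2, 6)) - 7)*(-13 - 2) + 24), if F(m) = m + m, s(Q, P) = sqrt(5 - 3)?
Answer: -1935 + 450*sqrt(2) ≈ -1298.6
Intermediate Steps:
s(Q, P) = sqrt(2)
F(m) = 2*m
-15*((F(s(2, 6)) - 7)*(-13 - 2) + 24) = -15*((2*sqrt(2) - 7)*(-13 - 2) + 24) = -15*((-7 + 2*sqrt(2))*(-15) + 24) = -15*((105 - 30*sqrt(2)) + 24) = -15*(129 - 30*sqrt(2)) = -1935 + 450*sqrt(2)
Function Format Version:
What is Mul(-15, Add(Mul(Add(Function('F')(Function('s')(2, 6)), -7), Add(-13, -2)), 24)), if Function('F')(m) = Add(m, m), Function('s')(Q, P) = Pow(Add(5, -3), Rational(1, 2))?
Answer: Add(-1935, Mul(450, Pow(2, Rational(1, 2)))) ≈ -1298.6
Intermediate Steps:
Function('s')(Q, P) = Pow(2, Rational(1, 2))
Function('F')(m) = Mul(2, m)
Mul(-15, Add(Mul(Add(Function('F')(Function('s')(2, 6)), -7), Add(-13, -2)), 24)) = Mul(-15, Add(Mul(Add(Mul(2, Pow(2, Rational(1, 2))), -7), Add(-13, -2)), 24)) = Mul(-15, Add(Mul(Add(-7, Mul(2, Pow(2, Rational(1, 2)))), -15), 24)) = Mul(-15, Add(Add(105, Mul(-30, Pow(2, Rational(1, 2)))), 24)) = Mul(-15, Add(129, Mul(-30, Pow(2, Rational(1, 2))))) = Add(-1935, Mul(450, Pow(2, Rational(1, 2))))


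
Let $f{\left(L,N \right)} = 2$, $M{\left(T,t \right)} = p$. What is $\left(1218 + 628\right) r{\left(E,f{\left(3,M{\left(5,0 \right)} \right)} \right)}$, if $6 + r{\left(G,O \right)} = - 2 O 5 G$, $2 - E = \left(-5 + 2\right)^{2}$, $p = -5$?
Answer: $247364$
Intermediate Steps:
$M{\left(T,t \right)} = -5$
$E = -7$ ($E = 2 - \left(-5 + 2\right)^{2} = 2 - \left(-3\right)^{2} = 2 - 9 = -7$)
$r{\left(G,O \right)} = -6 - 10 G O$ ($r{\left(G,O \right)} = -6 + - 2 O 5 G = -6 - 10 G O$)
$\left(1218 + 628\right) r{\left(E,f{\left(3,M{\left(5,0 \right)} \right)} \right)} = \left(1218 + 628\right) \left(-6 - \left(-70\right) 2\right) = 1846 \left(-6 + 140\right) = 1846 \cdot 134 = 247364$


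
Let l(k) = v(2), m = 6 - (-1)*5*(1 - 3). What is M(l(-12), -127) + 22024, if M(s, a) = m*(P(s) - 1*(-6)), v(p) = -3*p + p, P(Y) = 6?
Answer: 21976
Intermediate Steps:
v(p) = -2*p
m = -4 (m = 6 - (-1)*5*(-2) = 6 - (-1)*(-10) = 6 - 1*10 = 6 - 10 = -4)
l(k) = -4 (l(k) = -2*2 = -4)
M(s, a) = -48 (M(s, a) = -4*(6 - 1*(-6)) = -4*(6 + 6) = -4*12 = -48)
M(l(-12), -127) + 22024 = -48 + 22024 = 21976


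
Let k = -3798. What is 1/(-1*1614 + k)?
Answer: -1/5412 ≈ -0.00018477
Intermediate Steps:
1/(-1*1614 + k) = 1/(-1*1614 - 3798) = 1/(-1614 - 3798) = 1/(-5412) = -1/5412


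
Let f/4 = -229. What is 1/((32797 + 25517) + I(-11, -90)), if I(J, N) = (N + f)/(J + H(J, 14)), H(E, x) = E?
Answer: 11/641957 ≈ 1.7135e-5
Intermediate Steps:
f = -916 (f = 4*(-229) = -916)
I(J, N) = (-916 + N)/(2*J) (I(J, N) = (N - 916)/(J + J) = (-916 + N)/((2*J)) = (-916 + N)*(1/(2*J)) = (-916 + N)/(2*J))
1/((32797 + 25517) + I(-11, -90)) = 1/((32797 + 25517) + (1/2)*(-916 - 90)/(-11)) = 1/(58314 + (1/2)*(-1/11)*(-1006)) = 1/(58314 + 503/11) = 1/(641957/11) = 11/641957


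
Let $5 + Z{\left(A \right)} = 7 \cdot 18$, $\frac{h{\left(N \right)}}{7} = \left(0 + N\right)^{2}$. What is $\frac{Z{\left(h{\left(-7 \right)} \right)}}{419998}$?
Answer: $\frac{121}{419998} \approx 0.0002881$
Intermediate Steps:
$h{\left(N \right)} = 7 N^{2}$ ($h{\left(N \right)} = 7 \left(0 + N\right)^{2} = 7 N^{2}$)
$Z{\left(A \right)} = 121$ ($Z{\left(A \right)} = -5 + 7 \cdot 18 = -5 + 126 = 121$)
$\frac{Z{\left(h{\left(-7 \right)} \right)}}{419998} = \frac{121}{419998}$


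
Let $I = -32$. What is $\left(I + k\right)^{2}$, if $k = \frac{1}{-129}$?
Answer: $\frac{17048641}{16641} \approx 1024.5$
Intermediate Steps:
$k = - \frac{1}{129} \approx -0.0077519$
$\left(I + k\right)^{2} = \left(-32 - \frac{1}{129}\right)^{2} = \left(- \frac{4129}{129}\right)^{2} = \frac{17048641}{16641}$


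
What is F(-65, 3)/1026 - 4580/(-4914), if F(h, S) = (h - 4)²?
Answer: 520271/93366 ≈ 5.5724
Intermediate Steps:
F(h, S) = (-4 + h)²
F(-65, 3)/1026 - 4580/(-4914) = (-4 - 65)²/1026 - 4580/(-4914) = (-69)²*(1/1026) - 4580*(-1/4914) = 4761*(1/1026) + 2290/2457 = 529/114 + 2290/2457 = 520271/93366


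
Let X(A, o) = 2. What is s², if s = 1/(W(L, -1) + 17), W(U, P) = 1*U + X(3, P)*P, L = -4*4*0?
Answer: 1/225 ≈ 0.0044444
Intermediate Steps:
L = 0 (L = -4*4*0 = -16*0 = 0)
W(U, P) = U + 2*P (W(U, P) = 1*U + 2*P = U + 2*P)
s = 1/15 (s = 1/((0 + 2*(-1)) + 17) = 1/((0 - 2) + 17) = 1/(-2 + 17) = 1/15 ≈ 0.066667)
s² = (1/15)² = 1/225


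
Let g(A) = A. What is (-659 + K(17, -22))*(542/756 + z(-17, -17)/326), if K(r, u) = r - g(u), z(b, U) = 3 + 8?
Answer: -14338120/30807 ≈ -465.42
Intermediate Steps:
z(b, U) = 11
K(r, u) = r - u
(-659 + K(17, -22))*(542/756 + z(-17, -17)/326) = (-659 + (17 - 1*(-22)))*(542/756 + 11/326) = (-659 + (17 + 22))*(542*(1/756) + 11*(1/326)) = (-659 + 39)*(271/378 + 11/326) = -620*23126/30807 = -14338120/30807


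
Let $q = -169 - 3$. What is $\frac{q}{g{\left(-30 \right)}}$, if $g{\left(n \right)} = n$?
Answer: $\frac{86}{15} \approx 5.7333$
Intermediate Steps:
$q = -172$ ($q = -169 - 3 = -172$)
$\frac{q}{g{\left(-30 \right)}} = - \frac{172}{-30} = \left(-172\right) \left(- \frac{1}{30}\right) = \frac{86}{15}$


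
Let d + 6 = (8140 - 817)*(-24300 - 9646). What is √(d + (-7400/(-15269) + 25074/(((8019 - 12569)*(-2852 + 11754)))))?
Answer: I*√19404423032371753567053540626/8835101470 ≈ 15767.0*I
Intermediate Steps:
d = -248586564 (d = -6 + (8140 - 817)*(-24300 - 9646) = -6 + 7323*(-33946) = -6 - 248586558 = -248586564)
√(d + (-7400/(-15269) + 25074/(((8019 - 12569)*(-2852 + 11754))))) = √(-248586564 + (-7400/(-15269) + 25074/(((8019 - 12569)*(-2852 + 11754))))) = √(-248586564 + (-7400*(-1/15269) + 25074/((-4550*8902)))) = √(-248586564 + (7400/15269 + 25074/(-40504100))) = √(-248586564 + (7400/15269 + 25074*(-1/40504100))) = √(-248586564 + (7400/15269 - 1791/2893150)) = √(-248586564 + 21381963221/44175507350) = √(-10981437563711282179/44175507350) = I*√19404423032371753567053540626/8835101470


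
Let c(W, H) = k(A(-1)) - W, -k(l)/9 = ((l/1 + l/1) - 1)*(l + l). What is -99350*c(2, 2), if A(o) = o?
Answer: 5563600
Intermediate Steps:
k(l) = -18*l*(-1 + 2*l) (k(l) = -9*((l/1 + l/1) - 1)*(l + l) = -9*((l*1 + l*1) - 1)*2*l = -9*((l + l) - 1)*2*l = -9*(2*l - 1)*2*l = -9*(-1 + 2*l)*2*l = -18*l*(-1 + 2*l))
c(W, H) = -54 - W (c(W, H) = 18*(-1)*(1 - 2*(-1)) - W = 18*(-1)*(1 + 2) - W = 18*(-1)*3 - W = -54 - W)
-99350*c(2, 2) = -99350*(-54 - 1*2) = -99350*(-54 - 2) = -99350*(-56) = 5563600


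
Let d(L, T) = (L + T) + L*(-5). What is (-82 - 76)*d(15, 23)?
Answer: 5846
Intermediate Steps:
d(L, T) = T - 4*L (d(L, T) = (L + T) - 5*L = T - 4*L)
(-82 - 76)*d(15, 23) = (-82 - 76)*(23 - 4*15) = -158*(23 - 60) = -158*(-37) = 5846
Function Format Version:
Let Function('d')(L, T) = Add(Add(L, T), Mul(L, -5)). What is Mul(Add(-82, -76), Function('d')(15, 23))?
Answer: 5846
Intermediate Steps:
Function('d')(L, T) = Add(T, Mul(-4, L)) (Function('d')(L, T) = Add(Add(L, T), Mul(-5, L)) = Add(T, Mul(-4, L)))
Mul(Add(-82, -76), Function('d')(15, 23)) = Mul(Add(-82, -76), Add(23, Mul(-4, 15))) = Mul(-158, Add(23, -60)) = Mul(-158, -37) = 5846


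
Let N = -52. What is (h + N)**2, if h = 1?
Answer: 2601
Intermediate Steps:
(h + N)**2 = (1 - 52)**2 = (-51)**2 = 2601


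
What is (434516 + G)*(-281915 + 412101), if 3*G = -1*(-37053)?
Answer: 58175827262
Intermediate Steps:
G = 12351 (G = (-1*(-37053))/3 = (1/3)*37053 = 12351)
(434516 + G)*(-281915 + 412101) = (434516 + 12351)*(-281915 + 412101) = 446867*130186 = 58175827262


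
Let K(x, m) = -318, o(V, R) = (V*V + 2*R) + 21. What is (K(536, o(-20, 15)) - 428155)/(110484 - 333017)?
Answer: 428473/222533 ≈ 1.9254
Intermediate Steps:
o(V, R) = 21 + V**2 + 2*R (o(V, R) = (V**2 + 2*R) + 21 = 21 + V**2 + 2*R)
(K(536, o(-20, 15)) - 428155)/(110484 - 333017) = (-318 - 428155)/(110484 - 333017) = -428473/(-222533) = -428473*(-1/222533) = 428473/222533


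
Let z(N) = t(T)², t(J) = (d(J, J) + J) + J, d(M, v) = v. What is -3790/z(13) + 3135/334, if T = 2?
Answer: -144125/1503 ≈ -95.892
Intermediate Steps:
t(J) = 3*J (t(J) = (J + J) + J = 2*J + J = 3*J)
z(N) = 36 (z(N) = (3*2)² = 6² = 36)
-3790/z(13) + 3135/334 = -3790/36 + 3135/334 = -3790*1/36 + 3135*(1/334) = -1895/18 + 3135/334 = -144125/1503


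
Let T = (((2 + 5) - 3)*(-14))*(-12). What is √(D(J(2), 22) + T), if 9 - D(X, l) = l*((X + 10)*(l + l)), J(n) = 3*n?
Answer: I*√14807 ≈ 121.68*I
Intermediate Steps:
D(X, l) = 9 - 2*l²*(10 + X) (D(X, l) = 9 - l*(X + 10)*(l + l) = 9 - l*(10 + X)*(2*l) = 9 - l*2*l*(10 + X) = 9 - 2*l²*(10 + X))
T = 672 (T = ((7 - 3)*(-14))*(-12) = (4*(-14))*(-12) = -56*(-12) = 672)
√(D(J(2), 22) + T) = √((9 - 20*22² - 2*3*2*22²) + 672) = √((9 - 20*484 - 2*6*484) + 672) = √((9 - 9680 - 5808) + 672) = √(-15479 + 672) = √(-14807) = I*√14807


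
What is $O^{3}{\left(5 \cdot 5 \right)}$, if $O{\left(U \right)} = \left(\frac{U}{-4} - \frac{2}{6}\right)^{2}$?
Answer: $\frac{243087455521}{2985984} \approx 81410.0$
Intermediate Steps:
$O{\left(U \right)} = \left(- \frac{1}{3} - \frac{U}{4}\right)^{2}$ ($O{\left(U \right)} = \left(U \left(- \frac{1}{4}\right) - \frac{1}{3}\right)^{2} = \left(- \frac{U}{4} - \frac{1}{3}\right)^{2} = \left(- \frac{1}{3} - \frac{U}{4}\right)^{2}$)
$O^{3}{\left(5 \cdot 5 \right)} = \left(\frac{\left(4 + 3 \cdot 5 \cdot 5\right)^{2}}{144}\right)^{3} = \left(\frac{\left(4 + 3 \cdot 25\right)^{2}}{144}\right)^{3} = \left(\frac{\left(4 + 75\right)^{2}}{144}\right)^{3} = \left(\frac{79^{2}}{144}\right)^{3} = \left(\frac{1}{144} \cdot 6241\right)^{3} = \left(\frac{6241}{144}\right)^{3} = \frac{243087455521}{2985984}$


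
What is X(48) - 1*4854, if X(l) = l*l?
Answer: -2550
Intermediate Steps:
X(l) = l²
X(48) - 1*4854 = 48² - 1*4854 = 2304 - 4854 = -2550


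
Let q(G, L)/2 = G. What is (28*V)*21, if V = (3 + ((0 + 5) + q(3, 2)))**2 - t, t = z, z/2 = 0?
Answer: 115248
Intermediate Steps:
z = 0 (z = 2*0 = 0)
t = 0
q(G, L) = 2*G
V = 196 (V = (3 + ((0 + 5) + 2*3))**2 - 1*0 = (3 + (5 + 6))**2 + 0 = (3 + 11)**2 + 0 = 14**2 + 0 = 196 + 0 = 196)
(28*V)*21 = (28*196)*21 = 5488*21 = 115248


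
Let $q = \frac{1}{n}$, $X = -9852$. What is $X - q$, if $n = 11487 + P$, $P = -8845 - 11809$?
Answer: $- \frac{90313283}{9167} \approx -9852.0$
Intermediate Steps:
$P = -20654$
$n = -9167$ ($n = 11487 - 20654 = -9167$)
$q = - \frac{1}{9167}$ ($q = \frac{1}{-9167} = - \frac{1}{9167} \approx -0.00010909$)
$X - q = -9852 - - \frac{1}{9167} = -9852 + \frac{1}{9167} = - \frac{90313283}{9167}$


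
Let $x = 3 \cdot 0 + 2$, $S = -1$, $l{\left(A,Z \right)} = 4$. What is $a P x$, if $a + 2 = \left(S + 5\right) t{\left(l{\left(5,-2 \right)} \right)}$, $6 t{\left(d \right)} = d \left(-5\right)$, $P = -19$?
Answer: $\frac{1748}{3} \approx 582.67$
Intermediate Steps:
$t{\left(d \right)} = - \frac{5 d}{6}$ ($t{\left(d \right)} = \frac{d \left(-5\right)}{6} = \frac{\left(-5\right) d}{6} = - \frac{5 d}{6}$)
$a = - \frac{46}{3}$ ($a = -2 + \left(-1 + 5\right) \left(\left(- \frac{5}{6}\right) 4\right) = -2 + 4 \left(- \frac{10}{3}\right) = -2 - \frac{40}{3} = - \frac{46}{3} \approx -15.333$)
$x = 2$ ($x = 0 + 2 = 2$)
$a P x = \left(- \frac{46}{3}\right) \left(-19\right) 2 = \frac{874}{3} \cdot 2 = \frac{1748}{3}$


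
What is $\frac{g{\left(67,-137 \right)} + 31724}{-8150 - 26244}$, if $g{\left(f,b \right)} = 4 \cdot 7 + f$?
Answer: $- \frac{31819}{34394} \approx -0.92513$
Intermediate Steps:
$g{\left(f,b \right)} = 28 + f$
$\frac{g{\left(67,-137 \right)} + 31724}{-8150 - 26244} = \frac{\left(28 + 67\right) + 31724}{-8150 - 26244} = \frac{95 + 31724}{-34394} = 31819 \left(- \frac{1}{34394}\right) = - \frac{31819}{34394}$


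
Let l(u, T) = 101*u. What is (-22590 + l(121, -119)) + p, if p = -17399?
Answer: -27768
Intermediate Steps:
(-22590 + l(121, -119)) + p = (-22590 + 101*121) - 17399 = (-22590 + 12221) - 17399 = -10369 - 17399 = -27768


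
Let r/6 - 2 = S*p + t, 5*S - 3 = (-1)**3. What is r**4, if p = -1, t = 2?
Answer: 136048896/625 ≈ 2.1768e+5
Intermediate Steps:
S = 2/5 (S = 3/5 + (1/5)*(-1)**3 = 3/5 + (1/5)*(-1) = 3/5 - 1/5 = 2/5 ≈ 0.40000)
r = 108/5 (r = 12 + 6*((2/5)*(-1) + 2) = 12 + 6*(-2/5 + 2) = 12 + 6*(8/5) = 12 + 48/5 = 108/5 ≈ 21.600)
r**4 = (108/5)**4 = 136048896/625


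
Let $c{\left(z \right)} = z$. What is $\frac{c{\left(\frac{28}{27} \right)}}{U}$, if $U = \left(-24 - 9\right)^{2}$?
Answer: $\frac{28}{29403} \approx 0.00095228$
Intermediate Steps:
$U = 1089$ ($U = \left(-33\right)^{2} = 1089$)
$\frac{c{\left(\frac{28}{27} \right)}}{U} = \frac{28 \cdot \frac{1}{27}}{1089} = 28 \cdot \frac{1}{27} \cdot \frac{1}{1089} = \frac{28}{27} \cdot \frac{1}{1089} = \frac{28}{29403}$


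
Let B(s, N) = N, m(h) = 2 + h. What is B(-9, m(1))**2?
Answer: 9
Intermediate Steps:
B(-9, m(1))**2 = (2 + 1)**2 = 3**2 = 9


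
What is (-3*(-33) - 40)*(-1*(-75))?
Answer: 4425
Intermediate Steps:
(-3*(-33) - 40)*(-1*(-75)) = (99 - 40)*75 = 59*75 = 4425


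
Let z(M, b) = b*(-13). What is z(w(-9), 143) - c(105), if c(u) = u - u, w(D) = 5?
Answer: -1859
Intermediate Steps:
c(u) = 0
z(M, b) = -13*b
z(w(-9), 143) - c(105) = -13*143 - 1*0 = -1859 + 0 = -1859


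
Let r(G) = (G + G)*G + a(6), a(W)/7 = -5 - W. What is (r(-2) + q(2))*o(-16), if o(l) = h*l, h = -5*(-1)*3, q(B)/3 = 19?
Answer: 2880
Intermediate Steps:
q(B) = 57 (q(B) = 3*19 = 57)
h = 15 (h = 5*3 = 15)
a(W) = -35 - 7*W (a(W) = 7*(-5 - W) = -35 - 7*W)
r(G) = -77 + 2*G² (r(G) = (G + G)*G + (-35 - 7*6) = (2*G)*G + (-35 - 42) = 2*G² - 77 = -77 + 2*G²)
o(l) = 15*l
(r(-2) + q(2))*o(-16) = ((-77 + 2*(-2)²) + 57)*(15*(-16)) = ((-77 + 2*4) + 57)*(-240) = ((-77 + 8) + 57)*(-240) = (-69 + 57)*(-240) = -12*(-240) = 2880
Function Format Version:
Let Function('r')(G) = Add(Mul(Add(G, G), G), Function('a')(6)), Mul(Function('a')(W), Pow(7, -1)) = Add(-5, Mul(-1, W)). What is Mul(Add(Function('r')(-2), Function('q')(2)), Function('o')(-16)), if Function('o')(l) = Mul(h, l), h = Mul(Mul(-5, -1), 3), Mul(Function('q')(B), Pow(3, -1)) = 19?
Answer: 2880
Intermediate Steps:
Function('q')(B) = 57 (Function('q')(B) = Mul(3, 19) = 57)
h = 15 (h = Mul(5, 3) = 15)
Function('a')(W) = Add(-35, Mul(-7, W)) (Function('a')(W) = Mul(7, Add(-5, Mul(-1, W))) = Add(-35, Mul(-7, W)))
Function('r')(G) = Add(-77, Mul(2, Pow(G, 2))) (Function('r')(G) = Add(Mul(Add(G, G), G), Add(-35, Mul(-7, 6))) = Add(Mul(Mul(2, G), G), Add(-35, -42)) = Add(Mul(2, Pow(G, 2)), -77) = Add(-77, Mul(2, Pow(G, 2))))
Function('o')(l) = Mul(15, l)
Mul(Add(Function('r')(-2), Function('q')(2)), Function('o')(-16)) = Mul(Add(Add(-77, Mul(2, Pow(-2, 2))), 57), Mul(15, -16)) = Mul(Add(Add(-77, Mul(2, 4)), 57), -240) = Mul(Add(Add(-77, 8), 57), -240) = Mul(Add(-69, 57), -240) = Mul(-12, -240) = 2880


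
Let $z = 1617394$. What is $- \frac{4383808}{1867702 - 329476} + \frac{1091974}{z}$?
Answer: $- \frac{1352660489557}{621979375761} \approx -2.1748$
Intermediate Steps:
$- \frac{4383808}{1867702 - 329476} + \frac{1091974}{z} = - \frac{4383808}{1867702 - 329476} + \frac{1091974}{1617394} = - \frac{4383808}{1538226} + 1091974 \cdot \frac{1}{1617394} = \left(-4383808\right) \frac{1}{1538226} + \frac{545987}{808697} = - \frac{2191904}{769113} + \frac{545987}{808697} = - \frac{1352660489557}{621979375761}$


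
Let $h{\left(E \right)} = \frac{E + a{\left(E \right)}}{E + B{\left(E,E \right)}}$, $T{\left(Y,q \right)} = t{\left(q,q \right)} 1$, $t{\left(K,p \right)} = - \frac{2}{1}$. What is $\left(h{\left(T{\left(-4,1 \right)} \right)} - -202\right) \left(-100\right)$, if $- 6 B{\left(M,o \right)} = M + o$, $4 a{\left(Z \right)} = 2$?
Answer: $- \frac{40625}{2} \approx -20313.0$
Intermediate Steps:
$a{\left(Z \right)} = \frac{1}{2}$ ($a{\left(Z \right)} = \frac{1}{4} \cdot 2 = \frac{1}{2}$)
$t{\left(K,p \right)} = -2$ ($t{\left(K,p \right)} = \left(-2\right) 1 = -2$)
$B{\left(M,o \right)} = - \frac{M}{6} - \frac{o}{6}$ ($B{\left(M,o \right)} = - \frac{M + o}{6} = - \frac{M}{6} - \frac{o}{6}$)
$T{\left(Y,q \right)} = -2$ ($T{\left(Y,q \right)} = \left(-2\right) 1 = -2$)
$h{\left(E \right)} = \frac{3 \left(\frac{1}{2} + E\right)}{2 E}$ ($h{\left(E \right)} = \frac{E + \frac{1}{2}}{E - \frac{E}{3}} = \frac{\frac{1}{2} + E}{E - \frac{E}{3}} = \frac{\frac{1}{2} + E}{\frac{2}{3} E} = \left(\frac{1}{2} + E\right) \frac{3}{2 E} = \frac{3 \left(\frac{1}{2} + E\right)}{2 E}$)
$\left(h{\left(T{\left(-4,1 \right)} \right)} - -202\right) \left(-100\right) = \left(\frac{3 \left(1 + 2 \left(-2\right)\right)}{4 \left(-2\right)} - -202\right) \left(-100\right) = \left(\frac{3}{4} \left(- \frac{1}{2}\right) \left(1 - 4\right) + 202\right) \left(-100\right) = \left(\frac{3}{4} \left(- \frac{1}{2}\right) \left(-3\right) + 202\right) \left(-100\right) = \left(\frac{9}{8} + 202\right) \left(-100\right) = \frac{1625}{8} \left(-100\right) = - \frac{40625}{2}$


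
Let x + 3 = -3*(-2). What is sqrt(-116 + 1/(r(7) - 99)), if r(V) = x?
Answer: I*sqrt(66822)/24 ≈ 10.771*I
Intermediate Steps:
x = 3 (x = -3 - 3*(-2) = -3 + 6 = 3)
r(V) = 3
sqrt(-116 + 1/(r(7) - 99)) = sqrt(-116 + 1/(3 - 99)) = sqrt(-116 + 1/(-96)) = sqrt(-116 - 1/96) = sqrt(-11137/96) = I*sqrt(66822)/24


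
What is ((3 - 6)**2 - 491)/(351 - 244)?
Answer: -482/107 ≈ -4.5047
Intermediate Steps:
((3 - 6)**2 - 491)/(351 - 244) = ((-3)**2 - 491)/107 = (9 - 491)*(1/107) = -482*1/107 = -482/107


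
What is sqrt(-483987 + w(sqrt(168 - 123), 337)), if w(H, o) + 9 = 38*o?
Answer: I*sqrt(471190) ≈ 686.43*I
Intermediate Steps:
w(H, o) = -9 + 38*o
sqrt(-483987 + w(sqrt(168 - 123), 337)) = sqrt(-483987 + (-9 + 38*337)) = sqrt(-483987 + (-9 + 12806)) = sqrt(-483987 + 12797) = sqrt(-471190) = I*sqrt(471190)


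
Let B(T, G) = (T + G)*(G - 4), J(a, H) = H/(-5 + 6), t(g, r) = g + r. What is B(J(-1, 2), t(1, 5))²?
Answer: 256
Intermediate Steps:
J(a, H) = H (J(a, H) = H/1 = 1*H = H)
B(T, G) = (-4 + G)*(G + T) (B(T, G) = (G + T)*(-4 + G) = (-4 + G)*(G + T))
B(J(-1, 2), t(1, 5))² = ((1 + 5)² - 4*(1 + 5) - 4*2 + (1 + 5)*2)² = (6² - 4*6 - 8 + 6*2)² = (36 - 24 - 8 + 12)² = 16² = 256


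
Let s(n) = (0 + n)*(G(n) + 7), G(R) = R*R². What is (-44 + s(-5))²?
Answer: 298116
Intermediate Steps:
G(R) = R³
s(n) = n*(7 + n³) (s(n) = (0 + n)*(n³ + 7) = n*(7 + n³))
(-44 + s(-5))² = (-44 - 5*(7 + (-5)³))² = (-44 - 5*(7 - 125))² = (-44 - 5*(-118))² = (-44 + 590)² = 546² = 298116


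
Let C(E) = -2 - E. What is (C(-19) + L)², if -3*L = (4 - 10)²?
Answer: 25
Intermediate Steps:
L = -12 (L = -(4 - 10)²/3 = -⅓*(-6)² = -⅓*36 = -12)
(C(-19) + L)² = ((-2 - 1*(-19)) - 12)² = ((-2 + 19) - 12)² = (17 - 12)² = 5² = 25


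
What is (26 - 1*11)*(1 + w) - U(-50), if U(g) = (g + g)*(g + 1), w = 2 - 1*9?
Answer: -4990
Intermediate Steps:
w = -7 (w = 2 - 9 = -7)
U(g) = 2*g*(1 + g) (U(g) = (2*g)*(1 + g) = 2*g*(1 + g))
(26 - 1*11)*(1 + w) - U(-50) = (26 - 1*11)*(1 - 7) - 2*(-50)*(1 - 50) = (26 - 11)*(-6) - 2*(-50)*(-49) = 15*(-6) - 1*4900 = -90 - 4900 = -4990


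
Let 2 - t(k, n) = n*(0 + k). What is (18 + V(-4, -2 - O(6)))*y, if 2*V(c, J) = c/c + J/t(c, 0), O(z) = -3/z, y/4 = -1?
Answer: -145/2 ≈ -72.500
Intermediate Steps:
t(k, n) = 2 - k*n (t(k, n) = 2 - n*(0 + k) = 2 - n*k = 2 - k*n)
y = -4 (y = 4*(-1) = -4)
V(c, J) = ½ + J/4 (V(c, J) = (c/c + J/(2 - 1*c*0))/2 = (1 + J/(2 + 0))/2 = (1 + J/2)/2 = ½ + J/4)
(18 + V(-4, -2 - O(6)))*y = (18 + (½ + (-2 - (-3)/6)/4))*(-4) = (18 + (½ + (-2 - 1*(-½))/4))*(-4) = (18 + (½ + (-2 + ½)/4))*(-4) = (18 + (½ + (¼)*(-3/2)))*(-4) = (18 + (½ - 3/8))*(-4) = (18 + ⅛)*(-4) = (145/8)*(-4) = -145/2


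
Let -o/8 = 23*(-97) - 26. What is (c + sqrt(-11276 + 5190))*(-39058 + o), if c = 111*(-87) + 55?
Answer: 201661204 - 21002*I*sqrt(6086) ≈ 2.0166e+8 - 1.6384e+6*I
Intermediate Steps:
c = -9602 (c = -9657 + 55 = -9602)
o = 18056 (o = -8*(23*(-97) - 26) = -8*(-2231 - 26) = -8*(-2257) = 18056)
(c + sqrt(-11276 + 5190))*(-39058 + o) = (-9602 + sqrt(-11276 + 5190))*(-39058 + 18056) = (-9602 + sqrt(-6086))*(-21002) = (-9602 + I*sqrt(6086))*(-21002) = 201661204 - 21002*I*sqrt(6086)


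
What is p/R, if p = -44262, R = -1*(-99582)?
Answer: -7377/16597 ≈ -0.44448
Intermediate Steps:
R = 99582
p/R = -44262/99582 = -44262*1/99582 = -7377/16597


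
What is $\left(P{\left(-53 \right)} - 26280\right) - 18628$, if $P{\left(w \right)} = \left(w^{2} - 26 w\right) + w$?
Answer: $-40774$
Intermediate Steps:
$P{\left(w \right)} = w^{2} - 25 w$
$\left(P{\left(-53 \right)} - 26280\right) - 18628 = \left(- 53 \left(-25 - 53\right) - 26280\right) - 18628 = \left(\left(-53\right) \left(-78\right) - 26280\right) - 18628 = \left(4134 - 26280\right) - 18628 = -22146 - 18628 = -40774$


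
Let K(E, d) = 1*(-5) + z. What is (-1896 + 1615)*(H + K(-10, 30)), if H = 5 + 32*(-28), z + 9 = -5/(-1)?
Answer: 252900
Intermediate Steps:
z = -4 (z = -9 - 5/(-1) = -9 - 5*(-1) = -9 + 5 = -4)
K(E, d) = -9 (K(E, d) = 1*(-5) - 4 = -5 - 4 = -9)
H = -891 (H = 5 - 896 = -891)
(-1896 + 1615)*(H + K(-10, 30)) = (-1896 + 1615)*(-891 - 9) = -281*(-900) = 252900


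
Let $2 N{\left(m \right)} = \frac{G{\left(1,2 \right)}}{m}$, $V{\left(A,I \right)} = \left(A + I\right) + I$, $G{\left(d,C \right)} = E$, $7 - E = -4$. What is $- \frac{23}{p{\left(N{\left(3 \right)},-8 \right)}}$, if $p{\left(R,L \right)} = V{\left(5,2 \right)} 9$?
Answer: $- \frac{23}{81} \approx -0.28395$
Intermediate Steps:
$E = 11$ ($E = 7 - -4 = 7 + 4 = 11$)
$G{\left(d,C \right)} = 11$
$V{\left(A,I \right)} = A + 2 I$
$N{\left(m \right)} = \frac{11}{2 m}$ ($N{\left(m \right)} = \frac{11 \frac{1}{m}}{2} = \frac{11}{2 m}$)
$p{\left(R,L \right)} = 81$ ($p{\left(R,L \right)} = \left(5 + 2 \cdot 2\right) 9 = \left(5 + 4\right) 9 = 9 \cdot 9 = 81$)
$- \frac{23}{p{\left(N{\left(3 \right)},-8 \right)}} = - \frac{23}{81}$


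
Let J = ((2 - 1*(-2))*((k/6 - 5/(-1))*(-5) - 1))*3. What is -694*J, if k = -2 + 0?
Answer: 202648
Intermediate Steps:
k = -2
J = -292 (J = ((2 - 1*(-2))*((-2/6 - 5/(-1))*(-5) - 1))*3 = ((2 + 2)*((-2*1/6 - 5*(-1))*(-5) - 1))*3 = (4*((-1/3 + 5)*(-5) - 1))*3 = (4*((14/3)*(-5) - 1))*3 = (4*(-70/3 - 1))*3 = (4*(-73/3))*3 = -292/3*3 = -292)
-694*J = -694*(-292) = 202648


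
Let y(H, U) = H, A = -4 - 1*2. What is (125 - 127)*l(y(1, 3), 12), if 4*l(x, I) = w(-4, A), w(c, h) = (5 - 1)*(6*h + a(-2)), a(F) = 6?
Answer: 60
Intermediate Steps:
A = -6 (A = -4 - 2 = -6)
w(c, h) = 24 + 24*h (w(c, h) = (5 - 1)*(6*h + 6) = 4*(6 + 6*h) = 24 + 24*h)
l(x, I) = -30 (l(x, I) = (24 + 24*(-6))/4 = (24 - 144)/4 = (1/4)*(-120) = -30)
(125 - 127)*l(y(1, 3), 12) = (125 - 127)*(-30) = -2*(-30) = 60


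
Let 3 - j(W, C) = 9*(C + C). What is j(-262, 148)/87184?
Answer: -2661/87184 ≈ -0.030522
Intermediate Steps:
j(W, C) = 3 - 18*C (j(W, C) = 3 - 9*(C + C) = 3 - 9*2*C = 3 - 18*C)
j(-262, 148)/87184 = (3 - 18*148)/87184 = (3 - 2664)*(1/87184) = -2661*1/87184 = -2661/87184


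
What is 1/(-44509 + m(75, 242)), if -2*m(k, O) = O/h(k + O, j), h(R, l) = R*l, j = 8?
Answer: -2536/112874945 ≈ -2.2467e-5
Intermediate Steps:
m(k, O) = -O/(2*(8*O + 8*k)) (m(k, O) = -O/(2*((k + O)*8)) = -O/(2*((O + k)*8)) = -O/(2*(8*O + 8*k)))
1/(-44509 + m(75, 242)) = 1/(-44509 - 1*242/(16*242 + 16*75)) = 1/(-44509 - 1*242/(3872 + 1200)) = 1/(-44509 - 1*242/5072) = 1/(-44509 - 1*242*1/5072) = 1/(-44509 - 121/2536) = 1/(-112874945/2536) = -2536/112874945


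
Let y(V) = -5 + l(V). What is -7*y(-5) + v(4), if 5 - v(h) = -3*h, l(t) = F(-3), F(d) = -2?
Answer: 66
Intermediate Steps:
l(t) = -2
y(V) = -7 (y(V) = -5 - 2 = -7)
v(h) = 5 + 3*h (v(h) = 5 - (-3)*h = 5 + 3*h)
-7*y(-5) + v(4) = -7*(-7) + (5 + 3*4) = 49 + (5 + 12) = 49 + 17 = 66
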